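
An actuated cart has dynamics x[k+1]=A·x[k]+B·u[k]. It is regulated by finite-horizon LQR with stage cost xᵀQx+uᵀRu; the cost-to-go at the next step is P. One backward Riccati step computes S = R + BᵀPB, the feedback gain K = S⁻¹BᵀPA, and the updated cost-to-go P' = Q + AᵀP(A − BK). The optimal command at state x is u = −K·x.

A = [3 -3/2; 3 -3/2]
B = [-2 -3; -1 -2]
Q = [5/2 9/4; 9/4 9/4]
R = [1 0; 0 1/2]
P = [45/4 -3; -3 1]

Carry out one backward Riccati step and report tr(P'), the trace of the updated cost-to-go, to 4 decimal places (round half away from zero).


5.5716

BᵀP = [-19.5000 5.0000; -27.7500 7.0000]
S = R + BᵀPB = [1 0; 0 1/2] + [34.0000 48.5000; 48.5000 69.2500] = [35.0000 48.5000; 48.5000 69.7500]
BᵀPA = [-43.5000 21.7500; -62.2500 31.1250]
K = S⁻¹·BᵀPA = [-0.1685 0.0843; -0.7753 0.3876]
A−BK = [0.3371 -0.1685; 1.2809 -0.6404]
AᵀP(A−BK) = [0.6573 -0.3287; -0.3287 0.1643]
P' = Q + AᵀP(A−BK) = [3.1573 1.9213; 1.9213 2.4143]
tr(P') = 5.5716


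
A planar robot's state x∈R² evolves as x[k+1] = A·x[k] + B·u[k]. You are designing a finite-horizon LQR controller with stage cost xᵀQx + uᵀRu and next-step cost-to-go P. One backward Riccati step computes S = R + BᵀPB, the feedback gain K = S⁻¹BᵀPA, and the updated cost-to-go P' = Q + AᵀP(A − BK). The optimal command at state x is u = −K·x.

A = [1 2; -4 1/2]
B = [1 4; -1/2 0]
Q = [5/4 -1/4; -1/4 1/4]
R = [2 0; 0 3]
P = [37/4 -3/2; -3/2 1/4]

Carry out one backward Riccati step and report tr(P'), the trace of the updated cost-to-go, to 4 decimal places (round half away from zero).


BᵀP = [10.0000 -1.6250; 37.0000 -6.0000]
S = R + BᵀPB = [2 0; 0 3] + [10.8125 40.0000; 40.0000 148.0000] = [12.8125 40.0000; 40.0000 151.0000]
BᵀPA = [16.5000 19.1875; 61.0000 71.0000]
K = S⁻¹·BᵀPA = [0.1539 0.1712; 0.3632 0.4248]
A−BK = [-0.6067 0.1294; -3.9231 0.5856]
AᵀP(A−BK) = [0.5551 0.5095; 0.5095 0.6134]
P' = Q + AᵀP(A−BK) = [1.8051 0.2595; 0.2595 0.8634]
tr(P') = 2.6685

2.6685


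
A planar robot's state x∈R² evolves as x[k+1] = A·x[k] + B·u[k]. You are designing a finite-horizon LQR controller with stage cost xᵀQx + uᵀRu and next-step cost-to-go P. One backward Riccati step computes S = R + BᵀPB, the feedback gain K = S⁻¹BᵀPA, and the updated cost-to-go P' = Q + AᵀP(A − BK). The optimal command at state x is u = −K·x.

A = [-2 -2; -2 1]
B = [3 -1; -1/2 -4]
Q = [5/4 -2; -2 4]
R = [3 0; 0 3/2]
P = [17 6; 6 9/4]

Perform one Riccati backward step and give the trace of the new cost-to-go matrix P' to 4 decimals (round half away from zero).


BᵀP = [48.0000 16.8750; -41.0000 -15.0000]
S = R + BᵀPB = [3 0; 0 3/2] + [135.5625 -115.5000; -115.5000 101.0000] = [138.5625 -115.5000; -115.5000 102.5000]
BᵀPA = [-129.7500 -79.1250; 112.0000 67.0000]
K = S⁻¹·BᵀPA = [-0.4214 -0.4311; 0.6179 0.1678]
A−BK = [-0.1181 -0.5388; 0.2609 1.4558]
AᵀP(A−BK) = [1.1258 0.7618; 0.7618 0.8910]
P' = Q + AᵀP(A−BK) = [2.3758 -1.2382; -1.2382 4.8910]
tr(P') = 7.2667

7.2667


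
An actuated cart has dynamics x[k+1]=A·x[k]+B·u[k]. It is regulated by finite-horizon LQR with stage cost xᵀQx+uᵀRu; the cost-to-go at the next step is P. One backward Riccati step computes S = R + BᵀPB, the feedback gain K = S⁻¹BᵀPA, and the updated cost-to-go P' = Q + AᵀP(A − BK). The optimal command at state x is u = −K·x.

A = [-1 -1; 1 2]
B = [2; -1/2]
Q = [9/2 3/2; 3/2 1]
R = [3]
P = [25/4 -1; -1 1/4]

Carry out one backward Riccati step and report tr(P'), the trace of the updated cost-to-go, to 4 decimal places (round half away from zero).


BᵀP = [13.0000 -2.1250]
S = R + BᵀPB = [3] + [27.0625] = [30.0625]
BᵀPA = [-15.1250 -17.2500]
K = S⁻¹·BᵀPA = [-0.5031 -0.5738]
A−BK = [0.0062 0.1476; 0.7484 1.7131]
AᵀP(A−BK) = [0.8903 1.0712; 1.0712 1.3519]
P' = Q + AᵀP(A−BK) = [5.3903 2.5712; 2.5712 2.3519]
tr(P') = 7.7422

7.7422


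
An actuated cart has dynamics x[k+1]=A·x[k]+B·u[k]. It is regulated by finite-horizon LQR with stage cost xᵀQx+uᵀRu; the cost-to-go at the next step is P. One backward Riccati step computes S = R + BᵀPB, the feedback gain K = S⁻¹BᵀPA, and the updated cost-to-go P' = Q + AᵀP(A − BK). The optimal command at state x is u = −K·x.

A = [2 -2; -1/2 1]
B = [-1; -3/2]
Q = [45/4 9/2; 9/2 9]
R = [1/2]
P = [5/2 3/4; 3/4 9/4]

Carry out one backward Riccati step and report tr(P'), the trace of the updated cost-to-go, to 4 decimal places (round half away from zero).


BᵀP = [-3.6250 -4.1250]
S = R + BᵀPB = [1/2] + [9.8125] = [10.3125]
BᵀPA = [-5.1875 3.1250]
K = S⁻¹·BᵀPA = [-0.5030 0.3030]
A−BK = [1.4970 -1.6970; -1.2545 1.4545]
AᵀP(A−BK) = [6.4530 -7.3030; -7.3030 8.3030]
P' = Q + AᵀP(A−BK) = [17.7030 -2.8030; -2.8030 17.3030]
tr(P') = 35.0061

35.0061


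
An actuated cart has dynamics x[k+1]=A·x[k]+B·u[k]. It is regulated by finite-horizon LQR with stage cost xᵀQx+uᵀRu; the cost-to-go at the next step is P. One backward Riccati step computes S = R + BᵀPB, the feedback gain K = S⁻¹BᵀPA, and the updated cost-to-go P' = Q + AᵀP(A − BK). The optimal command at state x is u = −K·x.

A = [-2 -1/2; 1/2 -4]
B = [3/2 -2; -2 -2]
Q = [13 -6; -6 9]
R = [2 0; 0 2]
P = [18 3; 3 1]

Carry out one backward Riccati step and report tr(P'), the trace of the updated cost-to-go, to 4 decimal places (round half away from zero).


26.0102

BᵀP = [21.0000 2.5000; -42.0000 -8.0000]
S = R + BᵀPB = [2 0; 0 2] + [26.5000 -47.0000; -47.0000 100.0000] = [28.5000 -47.0000; -47.0000 102.0000]
BᵀPA = [-40.7500 -20.5000; 80.0000 53.0000]
K = S⁻¹·BᵀPA = [-0.5681 0.5731; 0.5226 0.7837]
A−BK = [-0.1028 0.2077; 0.4090 -1.2865]
AᵀP(A−BK) = [1.2967 -0.0910; -0.0910 2.7135]
P' = Q + AᵀP(A−BK) = [14.2967 -6.0910; -6.0910 11.7135]
tr(P') = 26.0102


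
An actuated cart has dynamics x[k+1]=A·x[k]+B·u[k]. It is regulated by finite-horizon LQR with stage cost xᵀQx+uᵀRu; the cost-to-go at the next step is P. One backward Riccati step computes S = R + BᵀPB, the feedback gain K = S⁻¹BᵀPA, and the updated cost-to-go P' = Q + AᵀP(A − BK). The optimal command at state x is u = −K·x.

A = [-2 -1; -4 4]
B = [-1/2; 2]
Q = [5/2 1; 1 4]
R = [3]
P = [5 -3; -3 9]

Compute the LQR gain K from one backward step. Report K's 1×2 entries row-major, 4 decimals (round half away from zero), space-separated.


-1.3189 1.8703

BᵀP = [-8.5000 19.5000]
S = R + BᵀPB = [3] + [43.2500] = [46.2500]
BᵀPA = [-61.0000 86.5000]
K = S⁻¹·BᵀPA = [-1.3189 1.8703]
A−BK = [-2.6595 -0.0649; -1.3622 0.2595]
AᵀP(A−BK) = [35.5459 -7.9135; -7.9135 11.2216]
P' = Q + AᵀP(A−BK) = [38.0459 -6.9135; -6.9135 15.2216]
tr(P') = 53.2676


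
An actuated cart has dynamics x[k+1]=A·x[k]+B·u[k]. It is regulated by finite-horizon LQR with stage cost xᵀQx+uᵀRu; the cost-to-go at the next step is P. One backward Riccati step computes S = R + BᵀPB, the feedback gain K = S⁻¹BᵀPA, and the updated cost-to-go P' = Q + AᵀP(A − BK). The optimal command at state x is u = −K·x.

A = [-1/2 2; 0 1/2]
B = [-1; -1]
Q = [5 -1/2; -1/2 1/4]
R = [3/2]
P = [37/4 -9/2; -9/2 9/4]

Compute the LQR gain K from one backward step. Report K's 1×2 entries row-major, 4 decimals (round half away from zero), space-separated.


0.5938 -2.0938

BᵀP = [-4.7500 2.2500]
S = R + BᵀPB = [3/2] + [2.5000] = [4.0000]
BᵀPA = [2.3750 -8.3750]
K = S⁻¹·BᵀPA = [0.5938 -2.0938]
A−BK = [0.0938 -0.0938; 0.5938 -1.5938]
AᵀP(A−BK) = [0.9023 -3.1523; -3.1523 11.0273]
P' = Q + AᵀP(A−BK) = [5.9023 -3.6523; -3.6523 11.2773]
tr(P') = 17.1797


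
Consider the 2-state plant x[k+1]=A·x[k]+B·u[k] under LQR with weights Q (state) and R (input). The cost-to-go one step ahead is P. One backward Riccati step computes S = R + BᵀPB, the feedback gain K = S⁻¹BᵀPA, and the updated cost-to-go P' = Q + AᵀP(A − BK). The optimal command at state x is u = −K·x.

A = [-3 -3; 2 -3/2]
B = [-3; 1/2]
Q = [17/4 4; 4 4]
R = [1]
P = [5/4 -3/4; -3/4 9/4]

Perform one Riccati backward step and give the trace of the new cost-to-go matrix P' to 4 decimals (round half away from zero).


19.2293

BᵀP = [-4.1250 3.3750]
S = R + BᵀPB = [1] + [14.0625] = [15.0625]
BᵀPA = [19.1250 7.3125]
K = S⁻¹·BᵀPA = [1.2697 0.4855]
A−BK = [0.8091 -1.5436; 1.3651 -1.7427]
AᵀP(A−BK) = [4.9668 -3.6598; -3.6598 6.0124]
P' = Q + AᵀP(A−BK) = [9.2168 0.3402; 0.3402 10.0124]
tr(P') = 19.2293


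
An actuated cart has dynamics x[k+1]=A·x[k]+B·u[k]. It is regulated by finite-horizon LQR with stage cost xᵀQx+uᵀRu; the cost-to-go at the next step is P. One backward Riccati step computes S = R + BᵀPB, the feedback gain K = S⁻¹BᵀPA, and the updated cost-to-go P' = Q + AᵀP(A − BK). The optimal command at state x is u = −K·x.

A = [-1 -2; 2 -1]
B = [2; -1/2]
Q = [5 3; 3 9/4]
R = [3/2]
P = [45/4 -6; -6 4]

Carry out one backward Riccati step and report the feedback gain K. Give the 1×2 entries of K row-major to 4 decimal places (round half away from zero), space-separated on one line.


-0.8992 -0.6218

BᵀP = [25.5000 -14.0000]
S = R + BᵀPB = [3/2] + [58.0000] = [59.5000]
BᵀPA = [-53.5000 -37.0000]
K = S⁻¹·BᵀPA = [-0.8992 -0.6218]
A−BK = [0.7983 -0.7563; 1.5504 -1.3109]
AᵀP(A−BK) = [3.1450 -0.7689; -0.7689 1.9916]
P' = Q + AᵀP(A−BK) = [8.1450 2.2311; 2.2311 4.2416]
tr(P') = 12.3866


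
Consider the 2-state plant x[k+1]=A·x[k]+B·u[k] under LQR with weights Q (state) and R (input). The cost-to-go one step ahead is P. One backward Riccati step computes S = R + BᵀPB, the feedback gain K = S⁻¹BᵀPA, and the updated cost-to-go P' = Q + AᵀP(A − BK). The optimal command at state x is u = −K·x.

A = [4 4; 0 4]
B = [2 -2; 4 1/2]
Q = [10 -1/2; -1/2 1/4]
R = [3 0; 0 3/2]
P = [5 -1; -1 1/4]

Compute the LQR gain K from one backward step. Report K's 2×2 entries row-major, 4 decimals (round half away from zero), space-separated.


BᵀP = [6.0000 -1.0000; -10.5000 2.1250]
S = R + BᵀPB = [3 0; 0 3/2] + [8.0000 -12.5000; -12.5000 22.0625] = [11.0000 -12.5000; -12.5000 23.5625]
BᵀPA = [24.0000 20.0000; -42.0000 -33.5000]
K = S⁻¹·BᵀPA = [0.3934 0.5100; -1.5738 -1.1512]
A−BK = [0.0656 0.6776; -0.7869 2.5355]
AᵀP(A−BK) = [4.4590 3.4098; 3.4098 3.2350]
P' = Q + AᵀP(A−BK) = [14.4590 2.9098; 2.9098 3.4850]
tr(P') = 17.9440

0.3934 0.5100 -1.5738 -1.1512


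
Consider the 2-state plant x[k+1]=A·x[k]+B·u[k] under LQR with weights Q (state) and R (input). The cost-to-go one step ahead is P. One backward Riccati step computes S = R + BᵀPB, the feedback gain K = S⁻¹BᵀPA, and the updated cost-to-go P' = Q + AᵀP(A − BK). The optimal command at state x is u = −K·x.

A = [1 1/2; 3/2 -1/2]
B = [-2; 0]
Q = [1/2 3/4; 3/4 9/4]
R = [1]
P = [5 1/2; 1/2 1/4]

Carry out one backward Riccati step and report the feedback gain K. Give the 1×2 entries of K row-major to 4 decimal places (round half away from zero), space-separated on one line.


BᵀP = [-10.0000 -1.0000]
S = R + BᵀPB = [1] + [20.0000] = [21.0000]
BᵀPA = [-11.5000 -4.5000]
K = S⁻¹·BᵀPA = [-0.5476 -0.2143]
A−BK = [-0.0952 0.0714; 1.5000 -0.5000]
AᵀP(A−BK) = [0.7649 -0.0268; -0.0268 0.0982]
P' = Q + AᵀP(A−BK) = [1.2649 0.7232; 0.7232 2.3482]
tr(P') = 3.6131

-0.5476 -0.2143


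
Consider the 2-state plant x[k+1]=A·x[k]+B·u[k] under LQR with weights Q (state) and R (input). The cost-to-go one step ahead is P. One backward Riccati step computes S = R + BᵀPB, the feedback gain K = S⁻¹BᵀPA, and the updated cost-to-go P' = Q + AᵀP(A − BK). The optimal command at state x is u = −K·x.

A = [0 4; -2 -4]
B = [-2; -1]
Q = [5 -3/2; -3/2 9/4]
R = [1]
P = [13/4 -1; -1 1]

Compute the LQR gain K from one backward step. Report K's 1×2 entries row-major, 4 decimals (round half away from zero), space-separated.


BᵀP = [-5.5000 1.0000]
S = R + BᵀPB = [1] + [10.0000] = [11.0000]
BᵀPA = [-2.0000 -26.0000]
K = S⁻¹·BᵀPA = [-0.1818 -2.3636]
A−BK = [-0.3636 -0.7273; -2.1818 -6.3636]
AᵀP(A−BK) = [3.6364 11.2727; 11.2727 38.5455]
P' = Q + AᵀP(A−BK) = [8.6364 9.7727; 9.7727 40.7955]
tr(P') = 49.4318

-0.1818 -2.3636


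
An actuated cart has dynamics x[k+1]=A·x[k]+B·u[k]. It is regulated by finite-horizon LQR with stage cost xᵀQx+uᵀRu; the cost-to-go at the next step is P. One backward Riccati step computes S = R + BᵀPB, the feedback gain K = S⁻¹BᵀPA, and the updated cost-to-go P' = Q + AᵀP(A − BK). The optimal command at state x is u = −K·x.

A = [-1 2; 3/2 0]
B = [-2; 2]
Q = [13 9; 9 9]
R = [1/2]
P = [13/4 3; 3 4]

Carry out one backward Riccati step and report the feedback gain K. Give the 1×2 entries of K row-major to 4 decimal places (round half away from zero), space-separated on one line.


BᵀP = [-0.5000 2.0000]
S = R + BᵀPB = [1/2] + [5.0000] = [5.5000]
BᵀPA = [3.5000 -1.0000]
K = S⁻¹·BᵀPA = [0.6364 -0.1818]
A−BK = [0.2727 1.6364; 0.2273 0.3636]
AᵀP(A−BK) = [1.0227 3.1364; 3.1364 12.8182]
P' = Q + AᵀP(A−BK) = [14.0227 12.1364; 12.1364 21.8182]
tr(P') = 35.8409

0.6364 -0.1818


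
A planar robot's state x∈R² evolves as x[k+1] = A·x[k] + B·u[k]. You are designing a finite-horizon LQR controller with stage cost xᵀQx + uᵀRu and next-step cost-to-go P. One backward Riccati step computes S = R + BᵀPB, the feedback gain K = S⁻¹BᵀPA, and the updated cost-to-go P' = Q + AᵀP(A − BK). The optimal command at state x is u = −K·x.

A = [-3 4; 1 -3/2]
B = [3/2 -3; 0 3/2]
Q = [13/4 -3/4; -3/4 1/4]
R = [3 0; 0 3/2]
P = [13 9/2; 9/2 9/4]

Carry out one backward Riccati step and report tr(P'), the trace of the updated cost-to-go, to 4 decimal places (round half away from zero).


7.4900

BᵀP = [19.5000 6.7500; -32.2500 -10.1250]
S = R + BᵀPB = [3 0; 0 3/2] + [29.2500 -48.3750; -48.3750 81.5625] = [32.2500 -48.3750; -48.3750 83.0625]
BᵀPA = [-51.7500 67.8750; 86.6250 -113.8125]
K = S⁻¹·BᵀPA = [-0.3189 0.3904; 0.8571 -1.1429]
A−BK = [0.0498 -0.0141; -0.2857 0.2143]
AᵀP(A−BK) = [1.4950 -1.9236; -1.9236 2.4950]
P' = Q + AᵀP(A−BK) = [4.7450 -2.6736; -2.6736 2.7450]
tr(P') = 7.4900


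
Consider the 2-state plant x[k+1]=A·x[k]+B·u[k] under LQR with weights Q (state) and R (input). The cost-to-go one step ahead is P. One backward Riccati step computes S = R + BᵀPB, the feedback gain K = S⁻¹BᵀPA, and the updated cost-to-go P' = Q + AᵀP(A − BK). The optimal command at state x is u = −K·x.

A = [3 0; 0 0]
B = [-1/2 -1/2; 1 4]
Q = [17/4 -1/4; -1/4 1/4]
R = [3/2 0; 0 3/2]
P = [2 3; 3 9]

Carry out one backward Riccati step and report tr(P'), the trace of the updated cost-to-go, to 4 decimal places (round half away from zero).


BᵀP = [2.0000 7.5000; 11.0000 34.5000]
S = R + BᵀPB = [3/2 0; 0 3/2] + [6.5000 29.0000; 29.0000 132.5000] = [8.0000 29.0000; 29.0000 134.0000]
BᵀPA = [6.0000 0.0000; 33.0000 0.0000]
K = S⁻¹·BᵀPA = [-0.6623 0.0000; 0.3896 0.0000]
A−BK = [2.8636 0.0000; -0.8961 0.0000]
AᵀP(A−BK) = [9.1169 0.0000; 0.0000 0.0000]
P' = Q + AᵀP(A−BK) = [13.3669 -0.2500; -0.2500 0.2500]
tr(P') = 13.6169

13.6169


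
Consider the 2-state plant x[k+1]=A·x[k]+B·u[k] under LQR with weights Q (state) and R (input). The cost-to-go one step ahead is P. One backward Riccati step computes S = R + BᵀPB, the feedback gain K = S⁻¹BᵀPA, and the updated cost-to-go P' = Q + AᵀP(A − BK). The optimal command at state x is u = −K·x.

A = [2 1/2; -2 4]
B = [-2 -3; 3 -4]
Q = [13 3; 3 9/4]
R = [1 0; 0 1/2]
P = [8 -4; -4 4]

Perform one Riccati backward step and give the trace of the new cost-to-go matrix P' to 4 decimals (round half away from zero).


16.4263

BᵀP = [-28.0000 20.0000; -8.0000 -4.0000]
S = R + BᵀPB = [1 0; 0 1/2] + [116.0000 4.0000; 4.0000 40.0000] = [117.0000 4.0000; 4.0000 40.5000]
BᵀPA = [-96.0000 66.0000; -8.0000 -20.0000]
K = S⁻¹·BᵀPA = [-0.8165 0.5830; -0.1169 -0.5514]
A−BK = [0.0163 0.0117; -0.0180 0.0455]
AᵀP(A−BK) = [0.6793 -0.4476; -0.4476 0.4970]
P' = Q + AᵀP(A−BK) = [13.6793 2.5524; 2.5524 2.7470]
tr(P') = 16.4263


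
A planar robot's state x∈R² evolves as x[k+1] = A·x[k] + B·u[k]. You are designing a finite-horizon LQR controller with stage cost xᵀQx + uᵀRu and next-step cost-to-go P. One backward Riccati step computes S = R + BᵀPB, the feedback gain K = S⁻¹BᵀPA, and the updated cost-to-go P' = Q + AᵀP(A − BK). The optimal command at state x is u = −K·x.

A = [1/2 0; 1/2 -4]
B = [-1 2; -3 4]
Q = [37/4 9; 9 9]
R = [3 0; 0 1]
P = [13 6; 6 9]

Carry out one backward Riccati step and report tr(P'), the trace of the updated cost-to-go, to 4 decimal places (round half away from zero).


BᵀP = [-31.0000 -33.0000; 50.0000 48.0000]
S = R + BᵀPB = [3 0; 0 1] + [130.0000 -194.0000; -194.0000 292.0000] = [133.0000 -194.0000; -194.0000 293.0000]
BᵀPA = [-32.0000 132.0000; 49.0000 -192.0000]
K = S⁻¹·BᵀPA = [0.0975 1.0713; 0.2318 0.0540]
A−BK = [0.1339 0.9632; -0.1347 -1.0023]
AᵀP(A−BK) = [0.2622 1.6339; 1.6339 12.9632]
P' = Q + AᵀP(A−BK) = [9.5122 10.6339; 10.6339 21.9632]
tr(P') = 31.4754

31.4754


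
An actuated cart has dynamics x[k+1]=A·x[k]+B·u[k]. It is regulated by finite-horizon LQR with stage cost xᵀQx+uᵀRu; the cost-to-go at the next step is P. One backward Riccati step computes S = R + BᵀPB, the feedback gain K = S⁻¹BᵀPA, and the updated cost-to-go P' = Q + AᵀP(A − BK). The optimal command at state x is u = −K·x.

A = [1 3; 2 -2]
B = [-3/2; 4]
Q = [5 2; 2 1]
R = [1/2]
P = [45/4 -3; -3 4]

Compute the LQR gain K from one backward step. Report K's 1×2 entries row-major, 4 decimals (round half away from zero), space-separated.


BᵀP = [-28.8750 20.5000]
S = R + BᵀPB = [1/2] + [125.3125] = [125.8125]
BᵀPA = [12.1250 -127.6250]
K = S⁻¹·BᵀPA = [0.0964 -1.0144]
A−BK = [1.1446 1.4784; 1.6145 2.0576]
AᵀP(A−BK) = [14.0815 18.0497; 18.0497 23.7864]
P' = Q + AᵀP(A−BK) = [19.0815 20.0497; 20.0497 24.7864]
tr(P') = 43.8679

0.0964 -1.0144


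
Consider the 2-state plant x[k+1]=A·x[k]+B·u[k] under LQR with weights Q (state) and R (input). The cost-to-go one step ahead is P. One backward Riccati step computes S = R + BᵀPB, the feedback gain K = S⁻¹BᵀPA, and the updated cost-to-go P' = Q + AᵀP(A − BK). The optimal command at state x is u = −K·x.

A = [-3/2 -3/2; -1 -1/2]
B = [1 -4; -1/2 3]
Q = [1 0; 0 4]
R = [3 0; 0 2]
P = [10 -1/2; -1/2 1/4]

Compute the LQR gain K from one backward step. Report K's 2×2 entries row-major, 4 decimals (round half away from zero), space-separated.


-0.0881 -0.0811 0.3162 0.3257

BᵀP = [10.2500 -0.6250; -41.5000 2.7500]
S = R + BᵀPB = [3 0; 0 2] + [10.5625 -42.8750; -42.8750 174.2500] = [13.5625 -42.8750; -42.8750 176.2500]
BᵀPA = [-14.7500 -15.0625; 59.5000 60.8750]
K = S⁻¹·BᵀPA = [-0.0881 -0.0811; 0.3162 0.3257]
A−BK = [-0.1473 -0.1163; -1.9925 -1.5175]
AᵀP(A−BK) = [1.1392 0.9269; 0.9269 0.7663]
P' = Q + AᵀP(A−BK) = [2.1392 0.9269; 0.9269 4.7663]
tr(P') = 6.9055


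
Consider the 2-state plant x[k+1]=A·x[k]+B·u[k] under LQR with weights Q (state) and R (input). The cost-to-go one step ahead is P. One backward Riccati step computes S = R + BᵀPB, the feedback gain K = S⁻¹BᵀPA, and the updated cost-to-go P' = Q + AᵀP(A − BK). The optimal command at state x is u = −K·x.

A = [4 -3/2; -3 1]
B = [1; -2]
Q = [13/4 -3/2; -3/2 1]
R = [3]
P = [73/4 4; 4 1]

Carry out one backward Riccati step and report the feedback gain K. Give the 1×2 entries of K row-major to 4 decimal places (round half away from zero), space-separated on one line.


3.7838 -1.4459

BᵀP = [10.2500 2.0000]
S = R + BᵀPB = [3] + [6.2500] = [9.2500]
BᵀPA = [35.0000 -13.3750]
K = S⁻¹·BᵀPA = [3.7838 -1.4459]
A−BK = [0.2162 -0.0541; 4.5676 -1.8919]
AᵀP(A−BK) = [72.5676 -27.8919; -27.8919 10.7230]
P' = Q + AᵀP(A−BK) = [75.8176 -29.3919; -29.3919 11.7230]
tr(P') = 87.5405


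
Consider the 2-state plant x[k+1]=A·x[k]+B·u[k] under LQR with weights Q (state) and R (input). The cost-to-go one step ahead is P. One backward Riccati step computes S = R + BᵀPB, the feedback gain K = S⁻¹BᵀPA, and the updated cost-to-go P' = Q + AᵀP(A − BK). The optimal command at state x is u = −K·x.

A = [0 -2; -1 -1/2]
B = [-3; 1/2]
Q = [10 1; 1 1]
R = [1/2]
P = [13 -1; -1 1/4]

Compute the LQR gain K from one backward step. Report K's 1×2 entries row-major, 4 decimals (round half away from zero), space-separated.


-0.0259 0.6423

BᵀP = [-39.5000 3.1250]
S = R + BᵀPB = [1/2] + [120.0625] = [120.5625]
BᵀPA = [-3.1250 77.4375]
K = S⁻¹·BᵀPA = [-0.0259 0.6423]
A−BK = [-0.0778 -0.0731; -0.9870 -0.8212]
AᵀP(A−BK) = [0.1690 0.1322; 0.1322 0.3243]
P' = Q + AᵀP(A−BK) = [10.1690 1.1322; 1.1322 1.3243]
tr(P') = 11.4933


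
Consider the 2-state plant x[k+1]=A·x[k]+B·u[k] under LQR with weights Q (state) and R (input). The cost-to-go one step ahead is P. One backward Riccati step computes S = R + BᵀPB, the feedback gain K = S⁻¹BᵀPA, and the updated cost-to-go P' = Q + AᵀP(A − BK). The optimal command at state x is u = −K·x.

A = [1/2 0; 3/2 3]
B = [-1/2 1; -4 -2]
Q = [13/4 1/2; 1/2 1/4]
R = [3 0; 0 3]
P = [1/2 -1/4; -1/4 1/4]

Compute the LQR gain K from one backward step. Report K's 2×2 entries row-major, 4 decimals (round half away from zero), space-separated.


-0.1310 -0.3212 -0.0541 -0.2631

BᵀP = [0.7500 -0.8750; 1.0000 -0.7500]
S = R + BᵀPB = [3 0; 0 3] + [3.1250 2.5000; 2.5000 2.5000] = [6.1250 2.5000; 2.5000 5.5000]
BᵀPA = [-0.9375 -2.6250; -0.6250 -2.2500]
K = S⁻¹·BᵀPA = [-0.1310 -0.3212; -0.0541 -0.2631]
A−BK = [0.4886 0.1025; 0.8679 1.1891]
AᵀP(A−BK) = [0.1559 0.2845; 0.2845 0.8149]
P' = Q + AᵀP(A−BK) = [3.4059 0.7845; 0.7845 1.0649]
tr(P') = 4.4708


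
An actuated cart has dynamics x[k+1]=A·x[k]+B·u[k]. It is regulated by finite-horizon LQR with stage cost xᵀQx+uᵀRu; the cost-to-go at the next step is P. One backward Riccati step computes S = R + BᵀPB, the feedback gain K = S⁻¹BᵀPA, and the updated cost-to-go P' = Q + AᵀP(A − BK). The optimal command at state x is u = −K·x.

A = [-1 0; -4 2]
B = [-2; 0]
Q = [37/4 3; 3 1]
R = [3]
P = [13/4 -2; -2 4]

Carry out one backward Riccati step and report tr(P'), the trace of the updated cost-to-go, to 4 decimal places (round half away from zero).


67.8594

BᵀP = [-6.5000 4.0000]
S = R + BᵀPB = [3] + [13.0000] = [16.0000]
BᵀPA = [-9.5000 8.0000]
K = S⁻¹·BᵀPA = [-0.5938 0.5000]
A−BK = [-2.1875 1.0000; -4.0000 2.0000]
AᵀP(A−BK) = [45.6094 -23.2500; -23.2500 12.0000]
P' = Q + AᵀP(A−BK) = [54.8594 -20.2500; -20.2500 13.0000]
tr(P') = 67.8594


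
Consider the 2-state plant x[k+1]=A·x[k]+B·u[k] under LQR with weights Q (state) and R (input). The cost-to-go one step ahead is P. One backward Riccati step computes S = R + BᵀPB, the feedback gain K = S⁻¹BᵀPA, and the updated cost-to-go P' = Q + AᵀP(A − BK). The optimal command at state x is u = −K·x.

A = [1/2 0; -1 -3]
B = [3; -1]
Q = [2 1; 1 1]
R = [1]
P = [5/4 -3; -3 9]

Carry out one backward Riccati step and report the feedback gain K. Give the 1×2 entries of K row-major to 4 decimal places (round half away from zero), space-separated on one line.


BᵀP = [6.7500 -18.0000]
S = R + BᵀPB = [1] + [38.2500] = [39.2500]
BᵀPA = [21.3750 54.0000]
K = S⁻¹·BᵀPA = [0.5446 1.3758]
A−BK = [-1.1338 -4.1274; -0.4554 -1.6242]
AᵀP(A−BK) = [0.6720 2.0924; 2.0924 6.7070]
P' = Q + AᵀP(A−BK) = [2.6720 3.0924; 3.0924 7.7070]
tr(P') = 10.3790

0.5446 1.3758


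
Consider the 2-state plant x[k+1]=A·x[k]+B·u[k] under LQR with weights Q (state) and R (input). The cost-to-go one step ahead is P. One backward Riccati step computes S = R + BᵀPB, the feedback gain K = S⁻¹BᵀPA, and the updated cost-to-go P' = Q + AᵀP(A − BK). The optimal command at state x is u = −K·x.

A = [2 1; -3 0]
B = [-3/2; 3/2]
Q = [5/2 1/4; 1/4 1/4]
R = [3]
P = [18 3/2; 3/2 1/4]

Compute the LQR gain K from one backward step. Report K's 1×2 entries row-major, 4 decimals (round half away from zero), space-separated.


BᵀP = [-24.7500 -1.8750]
S = R + BᵀPB = [3] + [34.3125] = [37.3125]
BᵀPA = [-43.8750 -24.7500]
K = S⁻¹·BᵀPA = [-1.1759 -0.6633]
A−BK = [0.2362 0.0050; -1.2362 0.9950]
AᵀP(A−BK) = [4.6583 2.3970; 2.3970 1.5829]
P' = Q + AᵀP(A−BK) = [7.1583 2.6470; 2.6470 1.8329]
tr(P') = 8.9912

-1.1759 -0.6633


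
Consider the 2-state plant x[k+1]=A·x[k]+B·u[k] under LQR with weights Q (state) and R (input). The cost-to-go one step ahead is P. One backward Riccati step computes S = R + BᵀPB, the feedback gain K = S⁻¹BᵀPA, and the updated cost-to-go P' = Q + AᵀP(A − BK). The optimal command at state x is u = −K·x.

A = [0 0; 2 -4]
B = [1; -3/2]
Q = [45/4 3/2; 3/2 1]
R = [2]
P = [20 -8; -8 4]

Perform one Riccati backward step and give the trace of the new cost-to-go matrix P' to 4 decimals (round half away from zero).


20.9773

BᵀP = [32.0000 -14.0000]
S = R + BᵀPB = [2] + [53.0000] = [55.0000]
BᵀPA = [-28.0000 56.0000]
K = S⁻¹·BᵀPA = [-0.5091 1.0182]
A−BK = [0.5091 -1.0182; 1.2364 -2.4727]
AᵀP(A−BK) = [1.7455 -3.4909; -3.4909 6.9818]
P' = Q + AᵀP(A−BK) = [12.9955 -1.9909; -1.9909 7.9818]
tr(P') = 20.9773


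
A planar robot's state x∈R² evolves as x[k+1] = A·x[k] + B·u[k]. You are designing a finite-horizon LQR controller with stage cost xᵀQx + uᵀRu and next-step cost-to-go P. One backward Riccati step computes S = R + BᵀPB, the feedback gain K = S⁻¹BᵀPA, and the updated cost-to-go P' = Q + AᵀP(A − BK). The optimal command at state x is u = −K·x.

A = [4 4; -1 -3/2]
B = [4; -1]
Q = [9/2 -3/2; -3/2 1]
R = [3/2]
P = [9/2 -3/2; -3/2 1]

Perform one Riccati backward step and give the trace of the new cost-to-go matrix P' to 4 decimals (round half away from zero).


8.6777

BᵀP = [19.5000 -7.0000]
S = R + BᵀPB = [3/2] + [85.0000] = [86.5000]
BᵀPA = [85.0000 88.5000]
K = S⁻¹·BᵀPA = [0.9827 1.0231]
A−BK = [0.0694 -0.0925; -0.0173 -0.4769]
AᵀP(A−BK) = [1.4740 1.5347; 1.5347 1.7038]
P' = Q + AᵀP(A−BK) = [5.9740 0.0347; 0.0347 2.7038]
tr(P') = 8.6777


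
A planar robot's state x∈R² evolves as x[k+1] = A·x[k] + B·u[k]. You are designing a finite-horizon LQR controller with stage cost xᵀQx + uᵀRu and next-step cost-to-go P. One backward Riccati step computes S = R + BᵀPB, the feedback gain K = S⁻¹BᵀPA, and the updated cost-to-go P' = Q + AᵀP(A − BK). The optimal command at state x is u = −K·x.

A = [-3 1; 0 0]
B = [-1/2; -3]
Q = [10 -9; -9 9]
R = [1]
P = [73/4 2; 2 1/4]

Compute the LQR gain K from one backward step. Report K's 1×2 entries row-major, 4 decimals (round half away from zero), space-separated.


3.2851 -1.0950

BᵀP = [-15.1250 -1.7500]
S = R + BᵀPB = [1] + [12.8125] = [13.8125]
BᵀPA = [45.3750 -15.1250]
K = S⁻¹·BᵀPA = [3.2851 -1.0950]
A−BK = [-1.3575 0.4525; 9.8552 -3.2851]
AᵀP(A−BK) = [15.1900 -5.0633; -5.0633 1.6878]
P' = Q + AᵀP(A−BK) = [25.1900 -14.0633; -14.0633 10.6878]
tr(P') = 35.8778


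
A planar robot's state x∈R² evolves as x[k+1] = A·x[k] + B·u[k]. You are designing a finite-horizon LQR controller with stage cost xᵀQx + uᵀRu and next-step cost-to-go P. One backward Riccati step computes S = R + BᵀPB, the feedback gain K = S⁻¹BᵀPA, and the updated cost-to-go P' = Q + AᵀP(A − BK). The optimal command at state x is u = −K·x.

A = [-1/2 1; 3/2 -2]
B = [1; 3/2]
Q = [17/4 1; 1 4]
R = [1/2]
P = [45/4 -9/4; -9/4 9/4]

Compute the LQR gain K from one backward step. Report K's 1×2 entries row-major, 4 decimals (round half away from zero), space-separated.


BᵀP = [7.8750 1.1250]
S = R + BᵀPB = [1/2] + [9.5625] = [10.0625]
BᵀPA = [-2.2500 5.6250]
K = S⁻¹·BᵀPA = [-0.2236 0.5590]
A−BK = [-0.2764 0.4410; 1.8354 -2.8385]
AᵀP(A−BK) = [10.7469 -16.7422; -16.7422 26.1056]
P' = Q + AᵀP(A−BK) = [14.9969 -15.7422; -15.7422 30.1056]
tr(P') = 45.1025

-0.2236 0.5590


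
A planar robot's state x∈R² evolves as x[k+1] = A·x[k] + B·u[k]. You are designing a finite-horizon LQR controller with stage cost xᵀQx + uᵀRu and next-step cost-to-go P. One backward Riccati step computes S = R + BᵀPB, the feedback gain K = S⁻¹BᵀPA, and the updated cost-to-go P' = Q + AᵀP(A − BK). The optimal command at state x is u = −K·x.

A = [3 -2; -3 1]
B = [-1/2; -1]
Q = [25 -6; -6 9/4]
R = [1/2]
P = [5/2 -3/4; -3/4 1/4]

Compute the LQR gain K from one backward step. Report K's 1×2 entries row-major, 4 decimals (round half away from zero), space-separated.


BᵀP = [-0.5000 0.1250]
S = R + BᵀPB = [1/2] + [0.1250] = [0.6250]
BᵀPA = [-1.8750 1.1250]
K = S⁻¹·BᵀPA = [-3.0000 1.8000]
A−BK = [1.5000 -1.1000; -6.0000 2.8000]
AᵀP(A−BK) = [32.6250 -19.1250; -19.1250 11.2250]
P' = Q + AᵀP(A−BK) = [57.6250 -25.1250; -25.1250 13.4750]
tr(P') = 71.1000

-3.0000 1.8000


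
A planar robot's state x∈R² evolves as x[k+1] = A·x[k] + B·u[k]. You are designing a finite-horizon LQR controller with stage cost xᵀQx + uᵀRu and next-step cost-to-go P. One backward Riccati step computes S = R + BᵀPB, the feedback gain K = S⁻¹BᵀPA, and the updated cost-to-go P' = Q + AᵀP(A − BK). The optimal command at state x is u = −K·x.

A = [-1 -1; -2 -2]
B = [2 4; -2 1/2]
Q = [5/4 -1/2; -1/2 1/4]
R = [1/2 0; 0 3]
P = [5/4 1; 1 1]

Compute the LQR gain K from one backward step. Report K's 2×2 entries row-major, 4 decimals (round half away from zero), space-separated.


0.4169 0.4169 -0.5627 -0.5627

BᵀP = [0.5000 0.0000; 5.5000 4.5000]
S = R + BᵀPB = [1/2 0; 0 3] + [1.0000 2.0000; 2.0000 24.2500] = [1.5000 2.0000; 2.0000 27.2500]
BᵀPA = [-0.5000 -0.5000; -14.5000 -14.5000]
K = S⁻¹·BᵀPA = [0.4169 0.4169; -0.5627 -0.5627]
A−BK = [0.4169 0.4169; -0.8847 -0.8847]
AᵀP(A−BK) = [1.2992 1.2992; 1.2992 1.2992]
P' = Q + AᵀP(A−BK) = [2.5492 0.7992; 0.7992 1.5492]
tr(P') = 4.0983


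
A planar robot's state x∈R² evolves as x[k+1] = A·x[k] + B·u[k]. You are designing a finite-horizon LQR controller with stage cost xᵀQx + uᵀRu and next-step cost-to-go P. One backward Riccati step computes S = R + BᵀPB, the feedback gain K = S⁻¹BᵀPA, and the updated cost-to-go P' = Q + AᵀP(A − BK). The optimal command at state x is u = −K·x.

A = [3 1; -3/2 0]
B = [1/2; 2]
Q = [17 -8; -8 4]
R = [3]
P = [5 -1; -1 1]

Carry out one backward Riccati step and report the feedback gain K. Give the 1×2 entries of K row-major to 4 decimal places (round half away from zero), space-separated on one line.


BᵀP = [0.5000 1.5000]
S = R + BᵀPB = [3] + [3.2500] = [6.2500]
BᵀPA = [-0.7500 0.5000]
K = S⁻¹·BᵀPA = [-0.1200 0.0800]
A−BK = [3.0600 0.9600; -1.2600 -0.1600]
AᵀP(A−BK) = [56.1600 16.5600; 16.5600 4.9600]
P' = Q + AᵀP(A−BK) = [73.1600 8.5600; 8.5600 8.9600]
tr(P') = 82.1200

-0.1200 0.0800


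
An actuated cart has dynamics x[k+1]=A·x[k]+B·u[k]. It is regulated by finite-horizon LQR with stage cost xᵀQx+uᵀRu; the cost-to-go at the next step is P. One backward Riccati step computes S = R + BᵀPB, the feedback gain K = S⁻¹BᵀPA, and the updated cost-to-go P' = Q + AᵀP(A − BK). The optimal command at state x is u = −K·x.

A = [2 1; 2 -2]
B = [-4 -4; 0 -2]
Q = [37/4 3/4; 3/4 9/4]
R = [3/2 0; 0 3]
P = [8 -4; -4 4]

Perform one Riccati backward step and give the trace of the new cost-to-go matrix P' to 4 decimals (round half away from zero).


17.4902

BᵀP = [-32.0000 16.0000; -24.0000 8.0000]
S = R + BᵀPB = [3/2 0; 0 3] + [128.0000 96.0000; 96.0000 80.0000] = [129.5000 96.0000; 96.0000 83.0000]
BᵀPA = [-32.0000 -64.0000; -32.0000 -40.0000]
K = S⁻¹·BᵀPA = [0.2715 -0.9605; -0.6995 0.6290]
A−BK = [0.2878 -0.3259; 0.6010 -0.7419]
AᵀP(A−BK) = [2.3021 -2.6075; -2.6075 3.6881]
P' = Q + AᵀP(A−BK) = [11.5521 -1.8575; -1.8575 5.9381]
tr(P') = 17.4902


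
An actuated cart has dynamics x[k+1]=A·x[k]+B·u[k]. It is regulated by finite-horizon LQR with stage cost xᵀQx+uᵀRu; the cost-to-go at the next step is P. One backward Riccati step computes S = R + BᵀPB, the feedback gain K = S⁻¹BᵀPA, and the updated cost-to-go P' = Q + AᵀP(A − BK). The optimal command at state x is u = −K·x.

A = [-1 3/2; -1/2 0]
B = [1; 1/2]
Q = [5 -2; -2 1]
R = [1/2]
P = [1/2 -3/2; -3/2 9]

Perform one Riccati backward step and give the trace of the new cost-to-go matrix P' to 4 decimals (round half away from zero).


7.4018

BᵀP = [-0.2500 3.0000]
S = R + BᵀPB = [1/2] + [1.2500] = [1.7500]
BᵀPA = [-1.2500 -0.3750]
K = S⁻¹·BᵀPA = [-0.7143 -0.2143]
A−BK = [-0.2857 1.7143; -0.1429 0.1071]
AᵀP(A−BK) = [0.3571 0.1071; 0.1071 1.0446]
P' = Q + AᵀP(A−BK) = [5.3571 -1.8929; -1.8929 2.0446]
tr(P') = 7.4018


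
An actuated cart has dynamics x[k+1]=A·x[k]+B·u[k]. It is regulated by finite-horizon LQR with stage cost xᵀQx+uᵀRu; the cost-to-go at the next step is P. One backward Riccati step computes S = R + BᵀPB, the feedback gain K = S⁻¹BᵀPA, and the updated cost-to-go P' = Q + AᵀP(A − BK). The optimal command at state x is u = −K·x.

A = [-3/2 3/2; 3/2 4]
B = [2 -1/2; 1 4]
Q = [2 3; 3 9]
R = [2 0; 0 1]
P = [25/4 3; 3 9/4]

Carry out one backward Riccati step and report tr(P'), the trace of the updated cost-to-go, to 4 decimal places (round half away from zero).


14.1144

BᵀP = [15.5000 8.2500; 8.8750 7.5000]
S = R + BᵀPB = [2 0; 0 1] + [39.2500 25.2500; 25.2500 25.5625] = [41.2500 25.2500; 25.2500 26.5625]
BᵀPA = [-10.8750 56.2500; -2.0625 43.3125]
K = S⁻¹·BᵀPA = [-0.5168 0.8742; 0.4137 0.7996]
A−BK = [-0.2595 0.1514; 0.3622 -0.0726]
AᵀP(A−BK) = [0.8575 -0.6566; -0.6566 2.2570]
P' = Q + AᵀP(A−BK) = [2.8575 2.3434; 2.3434 11.2570]
tr(P') = 14.1144


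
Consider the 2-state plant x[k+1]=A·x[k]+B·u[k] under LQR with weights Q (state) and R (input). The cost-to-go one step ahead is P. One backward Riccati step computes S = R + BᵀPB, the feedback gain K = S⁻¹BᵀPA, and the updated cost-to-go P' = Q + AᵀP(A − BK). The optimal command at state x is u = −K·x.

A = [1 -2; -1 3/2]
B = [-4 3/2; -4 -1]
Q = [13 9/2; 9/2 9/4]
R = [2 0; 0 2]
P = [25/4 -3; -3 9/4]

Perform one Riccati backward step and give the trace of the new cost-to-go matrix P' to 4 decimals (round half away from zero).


19.7531

BᵀP = [-13.0000 3.0000; 12.3750 -6.7500]
S = R + BᵀPB = [2 0; 0 2] + [40.0000 -22.5000; -22.5000 25.3125] = [42.0000 -22.5000; -22.5000 27.3125]
BᵀPA = [-16.0000 30.5000; 19.1250 -34.8750]
K = S⁻¹·BᵀPA = [-0.0104 0.0754; 0.6916 -1.2147]
A−BK = [-0.0792 0.1239; -0.3501 0.5870]
AᵀP(A−BK) = [1.1056 -1.9360; -1.9360 3.3975]
P' = Q + AᵀP(A−BK) = [14.1056 2.5640; 2.5640 5.6475]
tr(P') = 19.7531


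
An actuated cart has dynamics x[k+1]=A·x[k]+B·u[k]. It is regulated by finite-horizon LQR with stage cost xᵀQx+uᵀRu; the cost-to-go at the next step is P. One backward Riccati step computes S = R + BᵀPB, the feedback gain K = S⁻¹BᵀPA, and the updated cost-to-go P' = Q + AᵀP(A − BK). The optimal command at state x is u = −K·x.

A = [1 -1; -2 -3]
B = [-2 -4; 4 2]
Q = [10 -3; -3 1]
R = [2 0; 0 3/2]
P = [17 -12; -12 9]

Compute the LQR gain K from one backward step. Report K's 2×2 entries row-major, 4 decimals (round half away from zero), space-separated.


-0.3274 -0.5711 -0.1542 0.2988

BᵀP = [-82.0000 60.0000; -92.0000 66.0000]
S = R + BᵀPB = [2 0; 0 3/2] + [404.0000 448.0000; 448.0000 500.0000] = [406.0000 448.0000; 448.0000 501.5000]
BᵀPA = [-202.0000 -98.0000; -224.0000 -106.0000]
K = S⁻¹·BᵀPA = [-0.3274 -0.5711; -0.1542 0.2988]
A−BK = [-0.2716 -0.9470; -0.3821 -1.3133]
AᵀP(A−BK) = [0.3274 0.5711; 0.5711 1.7060]
P' = Q + AᵀP(A−BK) = [10.3274 -2.4289; -2.4289 2.7060]
tr(P') = 13.0334


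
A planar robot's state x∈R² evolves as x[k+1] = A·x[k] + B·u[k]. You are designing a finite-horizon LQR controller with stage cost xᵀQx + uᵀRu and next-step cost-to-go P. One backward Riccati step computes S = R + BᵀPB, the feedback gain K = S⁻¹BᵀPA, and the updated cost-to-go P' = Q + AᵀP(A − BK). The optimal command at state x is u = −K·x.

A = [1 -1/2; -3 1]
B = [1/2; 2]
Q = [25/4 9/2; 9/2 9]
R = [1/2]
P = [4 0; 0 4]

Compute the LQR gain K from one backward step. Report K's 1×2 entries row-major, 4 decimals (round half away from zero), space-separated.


BᵀP = [2.0000 8.0000]
S = R + BᵀPB = [1/2] + [17.0000] = [17.5000]
BᵀPA = [-22.0000 7.0000]
K = S⁻¹·BᵀPA = [-1.2571 0.4000]
A−BK = [1.6286 -0.7000; -0.4857 0.2000]
AᵀP(A−BK) = [12.3429 -5.2000; -5.2000 2.2000]
P' = Q + AᵀP(A−BK) = [18.5929 -0.7000; -0.7000 11.2000]
tr(P') = 29.7929

-1.2571 0.4000


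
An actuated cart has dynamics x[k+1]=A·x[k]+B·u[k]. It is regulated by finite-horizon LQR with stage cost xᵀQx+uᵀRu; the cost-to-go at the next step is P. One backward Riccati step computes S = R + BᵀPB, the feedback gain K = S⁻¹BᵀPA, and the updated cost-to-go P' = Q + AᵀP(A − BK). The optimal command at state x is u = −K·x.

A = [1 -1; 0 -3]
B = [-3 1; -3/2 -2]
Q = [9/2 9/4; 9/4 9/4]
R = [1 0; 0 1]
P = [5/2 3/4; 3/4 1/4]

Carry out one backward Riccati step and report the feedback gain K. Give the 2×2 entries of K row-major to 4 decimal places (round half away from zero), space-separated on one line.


BᵀP = [-8.6250 -2.6250; 1.0000 0.2500]
S = R + BᵀPB = [1 0; 0 1] + [29.8125 -3.3750; -3.3750 0.5000] = [30.8125 -3.3750; -3.3750 1.5000]
BᵀPA = [-8.6250 16.5000; 1.0000 -1.7500]
K = S⁻¹·BᵀPA = [-0.2746 0.5410; 0.0489 0.0507]
A−BK = [0.1274 0.5725; -0.3140 -2.0870]
AᵀP(A−BK) = [0.0830 -0.1341; -0.1341 0.4114]
P' = Q + AᵀP(A−BK) = [4.5830 2.1159; 2.1159 2.6614]
tr(P') = 7.2444

-0.2746 0.5410 0.0489 0.0507


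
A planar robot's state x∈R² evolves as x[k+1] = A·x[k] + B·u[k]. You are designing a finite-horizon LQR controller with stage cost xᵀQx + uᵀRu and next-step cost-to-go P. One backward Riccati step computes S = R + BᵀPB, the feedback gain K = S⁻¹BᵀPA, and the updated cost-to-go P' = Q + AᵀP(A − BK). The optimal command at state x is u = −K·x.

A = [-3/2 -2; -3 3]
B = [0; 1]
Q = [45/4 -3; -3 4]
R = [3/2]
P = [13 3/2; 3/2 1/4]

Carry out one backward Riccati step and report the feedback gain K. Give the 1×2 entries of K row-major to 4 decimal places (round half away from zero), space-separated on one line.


BᵀP = [1.5000 0.2500]
S = R + BᵀPB = [3/2] + [0.2500] = [1.7500]
BᵀPA = [-3.0000 -2.2500]
K = S⁻¹·BᵀPA = [-1.7143 -1.2857]
A−BK = [-1.5000 -2.0000; -1.2857 4.2857]
AᵀP(A−BK) = [39.8571 35.1429; 35.1429 33.3571]
P' = Q + AᵀP(A−BK) = [51.1071 32.1429; 32.1429 37.3571]
tr(P') = 88.4643

-1.7143 -1.2857


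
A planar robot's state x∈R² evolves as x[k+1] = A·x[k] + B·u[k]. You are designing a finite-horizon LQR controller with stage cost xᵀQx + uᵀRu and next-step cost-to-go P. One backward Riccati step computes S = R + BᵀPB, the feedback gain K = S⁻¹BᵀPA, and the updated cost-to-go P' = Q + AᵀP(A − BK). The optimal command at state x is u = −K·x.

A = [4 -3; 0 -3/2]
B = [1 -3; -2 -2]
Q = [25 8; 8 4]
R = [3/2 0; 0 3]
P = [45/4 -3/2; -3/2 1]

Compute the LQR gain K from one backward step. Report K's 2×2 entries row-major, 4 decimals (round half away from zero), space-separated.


BᵀP = [14.2500 -3.5000; -30.7500 2.5000]
S = R + BᵀPB = [3/2 0; 0 3] + [21.2500 -35.7500; -35.7500 87.2500] = [22.7500 -35.7500; -35.7500 90.2500]
BᵀPA = [57.0000 -37.5000; -123.0000 88.5000]
K = S⁻¹·BᵀPA = [0.9637 -0.2845; -0.9811 0.8679]
A−BK = [0.0929 -0.1118; -0.0348 -0.3331]
AᵀP(A−BK) = [4.3890 -3.0305; -3.0305 2.5210]
P' = Q + AᵀP(A−BK) = [29.3890 4.9695; 4.9695 6.5210]
tr(P') = 35.9100

0.9637 -0.2845 -0.9811 0.8679


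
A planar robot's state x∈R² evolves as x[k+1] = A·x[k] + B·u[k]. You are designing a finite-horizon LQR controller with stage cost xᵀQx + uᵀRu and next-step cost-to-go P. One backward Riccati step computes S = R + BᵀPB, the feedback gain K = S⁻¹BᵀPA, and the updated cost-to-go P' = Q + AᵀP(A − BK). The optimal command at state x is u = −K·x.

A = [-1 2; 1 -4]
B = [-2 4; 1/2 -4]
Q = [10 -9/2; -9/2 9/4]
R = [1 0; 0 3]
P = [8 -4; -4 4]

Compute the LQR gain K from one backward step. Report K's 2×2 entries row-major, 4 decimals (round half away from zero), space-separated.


0.0822 0.5284 -0.2192 0.8767

BᵀP = [-18.0000 10.0000; 48.0000 -32.0000]
S = R + BᵀPB = [1 0; 0 3] + [41.0000 -112.0000; -112.0000 320.0000] = [42.0000 -112.0000; -112.0000 323.0000]
BᵀPA = [28.0000 -76.0000; -80.0000 224.0000]
K = S⁻¹·BᵀPA = [0.0822 0.5284; -0.2192 0.8767]
A−BK = [0.0411 -0.4501; 0.0822 -0.7573]
AᵀP(A−BK) = [0.1644 -0.6575; -0.6575 3.7730]
P' = Q + AᵀP(A−BK) = [10.1644 -5.1575; -5.1575 6.0230]
tr(P') = 16.1874
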